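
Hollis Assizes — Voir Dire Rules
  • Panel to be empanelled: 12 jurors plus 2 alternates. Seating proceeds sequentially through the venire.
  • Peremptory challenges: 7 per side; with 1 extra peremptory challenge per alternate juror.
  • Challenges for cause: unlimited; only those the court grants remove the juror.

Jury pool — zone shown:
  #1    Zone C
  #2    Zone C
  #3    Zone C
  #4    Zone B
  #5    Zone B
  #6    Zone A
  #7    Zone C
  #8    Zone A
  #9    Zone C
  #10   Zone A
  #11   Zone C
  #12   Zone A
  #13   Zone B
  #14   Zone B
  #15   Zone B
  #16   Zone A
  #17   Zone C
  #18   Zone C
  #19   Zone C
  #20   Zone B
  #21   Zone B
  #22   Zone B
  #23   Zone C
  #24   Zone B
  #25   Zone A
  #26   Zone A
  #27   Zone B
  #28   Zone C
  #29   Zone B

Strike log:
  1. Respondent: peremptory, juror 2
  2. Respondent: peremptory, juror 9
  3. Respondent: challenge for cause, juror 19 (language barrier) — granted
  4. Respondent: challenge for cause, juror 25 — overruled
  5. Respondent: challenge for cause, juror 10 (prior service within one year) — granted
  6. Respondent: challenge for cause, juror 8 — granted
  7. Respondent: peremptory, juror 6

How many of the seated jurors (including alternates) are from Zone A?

Removed: #2, #6, #8, #9, #10, #19.
Seated (14 incl. alternates): #1, #3, #4, #5, #7, #11, #12, #13, #14, #15, #16, #17, #18, #20.
Of those, in Zone A: #12, #16 → 2.

2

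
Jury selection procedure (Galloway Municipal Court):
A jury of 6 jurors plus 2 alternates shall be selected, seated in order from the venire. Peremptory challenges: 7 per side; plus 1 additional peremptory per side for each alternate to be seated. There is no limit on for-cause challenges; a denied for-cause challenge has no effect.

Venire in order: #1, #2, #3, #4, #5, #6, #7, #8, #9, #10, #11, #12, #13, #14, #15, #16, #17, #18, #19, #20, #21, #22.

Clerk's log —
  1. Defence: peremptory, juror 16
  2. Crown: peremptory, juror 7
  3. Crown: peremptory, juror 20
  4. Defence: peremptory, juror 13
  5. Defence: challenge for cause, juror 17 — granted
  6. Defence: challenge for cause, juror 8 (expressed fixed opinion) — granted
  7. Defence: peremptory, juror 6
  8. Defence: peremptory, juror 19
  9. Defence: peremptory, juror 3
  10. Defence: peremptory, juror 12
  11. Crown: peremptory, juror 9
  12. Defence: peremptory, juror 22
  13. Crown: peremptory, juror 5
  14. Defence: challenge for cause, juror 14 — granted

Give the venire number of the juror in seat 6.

Removed: #3, #5, #6, #7, #8, #9, #12, #13, #14, #16, #17, #19, #20, #22.
Seating in order: seats 1–6 → #1, #2, #4, #10, #11, #15; alternates → #18, #21.
So seat 6 is #15.

15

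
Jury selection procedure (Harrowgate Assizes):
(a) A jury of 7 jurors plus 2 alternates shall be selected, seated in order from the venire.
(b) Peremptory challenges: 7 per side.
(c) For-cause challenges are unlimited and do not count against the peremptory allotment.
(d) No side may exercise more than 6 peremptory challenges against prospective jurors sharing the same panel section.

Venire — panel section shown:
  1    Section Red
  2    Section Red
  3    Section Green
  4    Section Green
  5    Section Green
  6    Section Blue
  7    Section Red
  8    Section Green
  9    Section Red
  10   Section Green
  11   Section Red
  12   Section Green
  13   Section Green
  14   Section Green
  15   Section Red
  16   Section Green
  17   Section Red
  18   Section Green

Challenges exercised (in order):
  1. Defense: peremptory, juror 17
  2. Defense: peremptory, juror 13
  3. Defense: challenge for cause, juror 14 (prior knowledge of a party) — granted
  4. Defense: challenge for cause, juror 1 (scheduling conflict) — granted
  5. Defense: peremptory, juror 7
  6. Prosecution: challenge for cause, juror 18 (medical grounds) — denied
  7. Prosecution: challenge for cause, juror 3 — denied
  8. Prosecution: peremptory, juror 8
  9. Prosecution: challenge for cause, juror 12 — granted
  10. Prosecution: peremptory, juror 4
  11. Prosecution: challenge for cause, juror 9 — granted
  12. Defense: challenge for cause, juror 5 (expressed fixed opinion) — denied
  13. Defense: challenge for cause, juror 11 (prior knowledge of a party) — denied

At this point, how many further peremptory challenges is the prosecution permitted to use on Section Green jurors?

4

Prosecution peremptories so far: #8, #4 — 2 of 7 used, 5 left overall.
Against Section Green: #8, #4 — 2 used; per-section cap 6 leaves 4.
Binding limit: min(5, 4) = 4.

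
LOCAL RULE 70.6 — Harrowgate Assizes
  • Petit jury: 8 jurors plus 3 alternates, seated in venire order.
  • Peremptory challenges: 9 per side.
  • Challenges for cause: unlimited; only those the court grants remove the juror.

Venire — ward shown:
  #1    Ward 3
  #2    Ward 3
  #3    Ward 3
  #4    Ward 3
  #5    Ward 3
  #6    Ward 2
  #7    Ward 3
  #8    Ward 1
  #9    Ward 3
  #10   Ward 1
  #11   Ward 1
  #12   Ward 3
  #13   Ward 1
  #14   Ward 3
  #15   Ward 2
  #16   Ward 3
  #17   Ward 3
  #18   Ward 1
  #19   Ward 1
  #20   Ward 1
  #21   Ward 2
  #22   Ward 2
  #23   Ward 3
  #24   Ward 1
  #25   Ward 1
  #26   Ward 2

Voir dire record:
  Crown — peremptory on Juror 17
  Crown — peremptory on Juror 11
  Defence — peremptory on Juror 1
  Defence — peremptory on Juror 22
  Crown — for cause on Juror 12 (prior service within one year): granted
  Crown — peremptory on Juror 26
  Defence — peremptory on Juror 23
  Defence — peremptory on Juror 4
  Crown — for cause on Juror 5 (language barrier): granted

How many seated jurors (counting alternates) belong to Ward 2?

Removed: #1, #4, #5, #11, #12, #17, #22, #23, #26.
Seated (11 incl. alternates): #2, #3, #6, #7, #8, #9, #10, #13, #14, #15, #16.
Of those, in Ward 2: #6, #15 → 2.

2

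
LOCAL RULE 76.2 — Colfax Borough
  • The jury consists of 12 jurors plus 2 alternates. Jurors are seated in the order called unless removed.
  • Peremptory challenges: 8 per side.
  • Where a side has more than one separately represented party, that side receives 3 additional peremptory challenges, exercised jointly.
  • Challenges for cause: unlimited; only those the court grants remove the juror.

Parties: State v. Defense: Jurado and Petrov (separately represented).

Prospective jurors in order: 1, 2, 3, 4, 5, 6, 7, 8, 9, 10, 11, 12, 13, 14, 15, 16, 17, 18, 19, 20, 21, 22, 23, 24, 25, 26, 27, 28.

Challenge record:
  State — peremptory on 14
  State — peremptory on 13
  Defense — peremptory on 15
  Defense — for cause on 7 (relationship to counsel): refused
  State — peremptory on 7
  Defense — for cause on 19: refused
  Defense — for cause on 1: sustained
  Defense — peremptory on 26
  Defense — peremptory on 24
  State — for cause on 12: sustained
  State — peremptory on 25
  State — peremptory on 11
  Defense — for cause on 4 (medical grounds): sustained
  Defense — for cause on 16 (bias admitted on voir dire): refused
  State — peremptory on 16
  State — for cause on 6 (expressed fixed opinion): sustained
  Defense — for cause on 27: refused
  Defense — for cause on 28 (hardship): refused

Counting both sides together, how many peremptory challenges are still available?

10

State allotment: 8. Defense allotment: 8 base + 3 multi-party = 11.
State peremptories used: #14, #13, #7, #25, #11, #16 — 6 (for-cause on #12, #6 don't count).
Defense peremptories used: #15, #26, #24 — 3 (for-cause on #7, #19, #1, #4, #16, #27, #28 don't count).
Remaining: (8 − 6) + (11 − 3) = 10.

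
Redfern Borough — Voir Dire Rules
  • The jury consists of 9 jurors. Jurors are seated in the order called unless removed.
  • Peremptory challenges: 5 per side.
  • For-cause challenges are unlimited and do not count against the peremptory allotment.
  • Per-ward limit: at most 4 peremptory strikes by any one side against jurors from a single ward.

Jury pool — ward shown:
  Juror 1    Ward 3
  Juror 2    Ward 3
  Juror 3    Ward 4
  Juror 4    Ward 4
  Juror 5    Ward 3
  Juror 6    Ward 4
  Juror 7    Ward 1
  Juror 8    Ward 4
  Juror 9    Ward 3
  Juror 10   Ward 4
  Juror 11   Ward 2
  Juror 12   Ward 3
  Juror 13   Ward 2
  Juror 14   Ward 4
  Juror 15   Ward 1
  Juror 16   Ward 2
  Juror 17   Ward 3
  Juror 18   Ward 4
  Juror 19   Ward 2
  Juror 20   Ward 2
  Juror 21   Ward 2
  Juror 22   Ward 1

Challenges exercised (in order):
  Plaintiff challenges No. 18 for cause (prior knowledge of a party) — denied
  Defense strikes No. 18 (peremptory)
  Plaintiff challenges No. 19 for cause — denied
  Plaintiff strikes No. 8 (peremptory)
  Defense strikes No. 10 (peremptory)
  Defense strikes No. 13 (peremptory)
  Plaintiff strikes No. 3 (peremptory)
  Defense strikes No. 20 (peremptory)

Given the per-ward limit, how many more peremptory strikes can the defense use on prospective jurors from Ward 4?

1

Defense peremptories so far: #18, #10, #13, #20 — 4 of 5 used, 1 left overall.
Against Ward 4: #18, #10 — 2 used; per-ward cap 4 leaves 2.
Binding limit: min(1, 2) = 1.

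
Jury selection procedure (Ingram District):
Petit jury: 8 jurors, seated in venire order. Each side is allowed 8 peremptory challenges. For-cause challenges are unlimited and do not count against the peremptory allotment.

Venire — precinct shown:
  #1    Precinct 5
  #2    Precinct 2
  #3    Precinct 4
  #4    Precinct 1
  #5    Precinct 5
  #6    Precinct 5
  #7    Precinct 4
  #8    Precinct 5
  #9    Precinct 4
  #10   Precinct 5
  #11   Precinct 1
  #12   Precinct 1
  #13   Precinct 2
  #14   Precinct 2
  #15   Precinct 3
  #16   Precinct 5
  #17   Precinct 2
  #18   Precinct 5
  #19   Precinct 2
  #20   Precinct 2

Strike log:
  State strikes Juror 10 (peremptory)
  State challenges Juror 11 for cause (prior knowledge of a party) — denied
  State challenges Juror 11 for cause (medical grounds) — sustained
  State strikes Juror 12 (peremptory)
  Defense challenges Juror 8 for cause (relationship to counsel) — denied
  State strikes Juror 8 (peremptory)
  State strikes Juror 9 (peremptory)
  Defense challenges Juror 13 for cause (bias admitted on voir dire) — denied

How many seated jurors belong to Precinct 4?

2

Removed: #8, #9, #10, #11, #12.
Seated jurors 1–8: #1, #2, #3, #4, #5, #6, #7, #13.
Of those, in Precinct 4: #3, #7 → 2.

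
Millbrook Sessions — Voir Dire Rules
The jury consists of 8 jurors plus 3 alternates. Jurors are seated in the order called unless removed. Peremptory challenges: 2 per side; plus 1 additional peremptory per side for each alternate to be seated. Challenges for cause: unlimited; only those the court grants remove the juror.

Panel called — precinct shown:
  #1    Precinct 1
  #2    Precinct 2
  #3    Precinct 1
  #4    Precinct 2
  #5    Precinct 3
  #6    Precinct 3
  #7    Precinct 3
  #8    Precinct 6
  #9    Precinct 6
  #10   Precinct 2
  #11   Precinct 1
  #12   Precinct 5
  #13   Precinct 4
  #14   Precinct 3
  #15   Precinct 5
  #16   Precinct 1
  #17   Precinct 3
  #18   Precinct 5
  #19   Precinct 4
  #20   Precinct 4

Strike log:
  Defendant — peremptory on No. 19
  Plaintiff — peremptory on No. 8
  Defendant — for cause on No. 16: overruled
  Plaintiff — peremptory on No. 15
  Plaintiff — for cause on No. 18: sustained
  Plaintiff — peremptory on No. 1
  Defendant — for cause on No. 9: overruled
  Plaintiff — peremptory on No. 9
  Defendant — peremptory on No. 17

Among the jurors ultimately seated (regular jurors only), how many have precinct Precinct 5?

0

Removed: #1, #8, #9, #15, #17, #18, #19.
Seated jurors 1–8: #2, #3, #4, #5, #6, #7, #10, #11 (alternates #12, #13, #14 not counted).
None of those are in Precinct 5 → 0.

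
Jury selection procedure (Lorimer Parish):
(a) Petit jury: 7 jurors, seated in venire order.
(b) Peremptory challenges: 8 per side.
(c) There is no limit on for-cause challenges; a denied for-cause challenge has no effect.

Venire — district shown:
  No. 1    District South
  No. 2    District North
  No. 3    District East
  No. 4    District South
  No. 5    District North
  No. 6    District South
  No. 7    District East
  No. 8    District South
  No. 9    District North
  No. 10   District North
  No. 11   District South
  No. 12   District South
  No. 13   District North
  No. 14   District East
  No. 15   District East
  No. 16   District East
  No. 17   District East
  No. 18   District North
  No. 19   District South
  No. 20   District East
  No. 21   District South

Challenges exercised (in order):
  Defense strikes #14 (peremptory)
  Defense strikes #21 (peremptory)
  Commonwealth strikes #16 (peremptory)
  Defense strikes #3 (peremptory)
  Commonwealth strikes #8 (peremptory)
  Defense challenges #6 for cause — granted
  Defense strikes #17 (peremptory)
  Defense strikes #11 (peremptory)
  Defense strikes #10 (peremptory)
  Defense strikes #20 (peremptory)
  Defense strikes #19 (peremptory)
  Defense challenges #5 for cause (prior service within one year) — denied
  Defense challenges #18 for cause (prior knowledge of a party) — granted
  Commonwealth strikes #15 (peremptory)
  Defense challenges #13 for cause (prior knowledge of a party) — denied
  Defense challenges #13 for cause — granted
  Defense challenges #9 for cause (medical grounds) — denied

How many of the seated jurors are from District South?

3

Removed: #3, #6, #8, #10, #11, #13, #14, #15, #16, #17, #18, #19, #20, #21.
Seated jurors 1–7: #1, #2, #4, #5, #7, #9, #12.
Of those, in District South: #1, #4, #12 → 3.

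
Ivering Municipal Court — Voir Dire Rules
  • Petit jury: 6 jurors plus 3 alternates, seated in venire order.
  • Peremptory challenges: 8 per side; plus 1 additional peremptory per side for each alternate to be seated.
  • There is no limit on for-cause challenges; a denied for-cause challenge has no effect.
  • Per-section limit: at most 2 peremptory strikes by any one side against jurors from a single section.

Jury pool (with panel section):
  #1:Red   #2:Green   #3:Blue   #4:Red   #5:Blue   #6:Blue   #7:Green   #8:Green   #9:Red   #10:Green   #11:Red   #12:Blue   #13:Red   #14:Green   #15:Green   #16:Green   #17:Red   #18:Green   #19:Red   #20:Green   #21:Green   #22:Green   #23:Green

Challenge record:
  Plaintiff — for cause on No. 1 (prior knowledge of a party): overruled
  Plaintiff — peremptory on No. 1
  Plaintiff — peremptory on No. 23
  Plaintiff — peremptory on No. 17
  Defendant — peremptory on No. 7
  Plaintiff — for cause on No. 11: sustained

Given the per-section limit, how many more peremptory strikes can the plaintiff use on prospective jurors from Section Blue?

Plaintiff peremptories so far: #1, #23, #17 — 3 of 11 used, 8 left overall.
Against Section Blue: none yet — per-section cap 2 leaves 2.
Binding limit: min(8, 2) = 2.

2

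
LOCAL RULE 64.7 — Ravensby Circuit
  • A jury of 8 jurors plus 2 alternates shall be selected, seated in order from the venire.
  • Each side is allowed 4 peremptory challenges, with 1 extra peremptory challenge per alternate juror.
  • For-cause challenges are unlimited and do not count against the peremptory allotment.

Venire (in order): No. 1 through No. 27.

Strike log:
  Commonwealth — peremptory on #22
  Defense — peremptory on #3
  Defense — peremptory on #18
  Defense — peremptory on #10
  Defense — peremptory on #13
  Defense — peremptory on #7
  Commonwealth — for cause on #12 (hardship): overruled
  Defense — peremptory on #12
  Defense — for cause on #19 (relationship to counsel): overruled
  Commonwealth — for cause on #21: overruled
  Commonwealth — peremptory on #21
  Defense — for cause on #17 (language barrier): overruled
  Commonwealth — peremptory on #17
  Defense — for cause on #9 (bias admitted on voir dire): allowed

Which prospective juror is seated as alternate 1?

15

Removed: #3, #7, #9, #10, #12, #13, #17, #18, #21, #22. (#19 stays — for-cause denied.)
Seating in order: seats 1–8 → #1, #2, #4, #5, #6, #8, #11, #14; alternates → #15, #16.
So alternate 1 is #15.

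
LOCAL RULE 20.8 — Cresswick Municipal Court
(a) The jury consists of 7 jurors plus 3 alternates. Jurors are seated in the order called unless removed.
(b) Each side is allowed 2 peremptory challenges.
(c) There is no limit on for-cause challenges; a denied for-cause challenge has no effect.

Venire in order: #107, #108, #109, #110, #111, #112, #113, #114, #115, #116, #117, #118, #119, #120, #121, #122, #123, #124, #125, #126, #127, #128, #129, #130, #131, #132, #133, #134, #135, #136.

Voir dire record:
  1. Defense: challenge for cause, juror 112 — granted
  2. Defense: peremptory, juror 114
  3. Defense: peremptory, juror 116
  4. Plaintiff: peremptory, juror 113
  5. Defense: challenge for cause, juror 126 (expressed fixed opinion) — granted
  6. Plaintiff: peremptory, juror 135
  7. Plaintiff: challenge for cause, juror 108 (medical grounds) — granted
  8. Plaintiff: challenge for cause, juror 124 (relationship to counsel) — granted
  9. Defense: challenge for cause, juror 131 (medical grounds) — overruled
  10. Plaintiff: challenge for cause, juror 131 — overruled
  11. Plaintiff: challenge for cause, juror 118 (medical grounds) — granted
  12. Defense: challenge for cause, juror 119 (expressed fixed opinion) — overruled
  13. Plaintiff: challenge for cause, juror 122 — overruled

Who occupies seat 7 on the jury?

Removed: #108, #112, #113, #114, #116, #118, #124, #126, #135. (#119, #122, #131 stay — for-cause denied.)
Seating in order: seats 1–7 → #107, #109, #110, #111, #115, #117, #119; alternates → #120, #121, #122.
So seat 7 is #119.

119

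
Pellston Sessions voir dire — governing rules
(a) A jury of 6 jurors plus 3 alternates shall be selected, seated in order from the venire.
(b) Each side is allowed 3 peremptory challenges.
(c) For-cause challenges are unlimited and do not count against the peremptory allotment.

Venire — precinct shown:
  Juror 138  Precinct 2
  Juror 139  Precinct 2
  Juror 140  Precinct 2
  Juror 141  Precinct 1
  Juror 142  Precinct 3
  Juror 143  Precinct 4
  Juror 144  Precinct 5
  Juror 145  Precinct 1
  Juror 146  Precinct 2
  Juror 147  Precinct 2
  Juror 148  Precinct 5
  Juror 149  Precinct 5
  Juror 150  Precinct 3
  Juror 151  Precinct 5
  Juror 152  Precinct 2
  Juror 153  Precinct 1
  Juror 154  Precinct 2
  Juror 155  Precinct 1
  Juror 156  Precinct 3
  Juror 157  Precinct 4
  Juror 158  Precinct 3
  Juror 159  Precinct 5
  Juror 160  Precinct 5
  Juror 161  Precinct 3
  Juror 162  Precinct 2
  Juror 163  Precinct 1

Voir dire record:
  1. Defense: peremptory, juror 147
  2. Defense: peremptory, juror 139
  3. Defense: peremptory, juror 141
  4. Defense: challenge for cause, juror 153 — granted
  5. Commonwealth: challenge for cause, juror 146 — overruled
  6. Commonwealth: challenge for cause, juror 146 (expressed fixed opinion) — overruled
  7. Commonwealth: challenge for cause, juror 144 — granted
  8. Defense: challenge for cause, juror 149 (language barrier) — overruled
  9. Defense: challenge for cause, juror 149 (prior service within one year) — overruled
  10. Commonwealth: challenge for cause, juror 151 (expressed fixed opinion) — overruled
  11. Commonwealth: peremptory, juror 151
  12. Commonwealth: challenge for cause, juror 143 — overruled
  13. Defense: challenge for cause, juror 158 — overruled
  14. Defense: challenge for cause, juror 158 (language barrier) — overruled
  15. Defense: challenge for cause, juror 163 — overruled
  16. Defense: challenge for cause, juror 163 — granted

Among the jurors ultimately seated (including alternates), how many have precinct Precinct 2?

Removed: #139, #141, #144, #147, #151, #153, #163.
Seated (9 incl. alternates): #138, #140, #142, #143, #145, #146, #148, #149, #150.
Of those, in Precinct 2: #138, #140, #146 → 3.

3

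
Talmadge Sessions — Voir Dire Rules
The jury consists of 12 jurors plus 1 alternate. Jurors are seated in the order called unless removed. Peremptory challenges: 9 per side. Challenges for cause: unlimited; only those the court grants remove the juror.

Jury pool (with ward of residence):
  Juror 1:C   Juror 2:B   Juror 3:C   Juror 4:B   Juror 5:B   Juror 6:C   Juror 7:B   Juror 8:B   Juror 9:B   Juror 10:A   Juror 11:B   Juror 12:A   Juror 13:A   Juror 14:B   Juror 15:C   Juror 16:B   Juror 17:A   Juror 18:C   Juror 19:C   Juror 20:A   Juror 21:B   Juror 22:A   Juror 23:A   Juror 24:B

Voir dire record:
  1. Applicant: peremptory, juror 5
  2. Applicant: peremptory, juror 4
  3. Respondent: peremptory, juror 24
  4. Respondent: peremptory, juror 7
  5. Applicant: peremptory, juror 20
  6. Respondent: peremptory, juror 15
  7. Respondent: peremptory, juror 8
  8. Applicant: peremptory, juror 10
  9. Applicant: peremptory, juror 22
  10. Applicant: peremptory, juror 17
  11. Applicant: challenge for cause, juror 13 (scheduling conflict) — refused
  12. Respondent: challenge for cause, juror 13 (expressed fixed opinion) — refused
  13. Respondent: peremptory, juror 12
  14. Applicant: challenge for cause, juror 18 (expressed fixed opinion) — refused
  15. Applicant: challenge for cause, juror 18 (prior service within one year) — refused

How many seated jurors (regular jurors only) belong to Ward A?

Removed: #4, #5, #7, #8, #10, #12, #15, #17, #20, #22, #24.
Seated jurors 1–12: #1, #2, #3, #6, #9, #11, #13, #14, #16, #18, #19, #21 (alternates #23 not counted).
Of those, in Ward A: #13 → 1.

1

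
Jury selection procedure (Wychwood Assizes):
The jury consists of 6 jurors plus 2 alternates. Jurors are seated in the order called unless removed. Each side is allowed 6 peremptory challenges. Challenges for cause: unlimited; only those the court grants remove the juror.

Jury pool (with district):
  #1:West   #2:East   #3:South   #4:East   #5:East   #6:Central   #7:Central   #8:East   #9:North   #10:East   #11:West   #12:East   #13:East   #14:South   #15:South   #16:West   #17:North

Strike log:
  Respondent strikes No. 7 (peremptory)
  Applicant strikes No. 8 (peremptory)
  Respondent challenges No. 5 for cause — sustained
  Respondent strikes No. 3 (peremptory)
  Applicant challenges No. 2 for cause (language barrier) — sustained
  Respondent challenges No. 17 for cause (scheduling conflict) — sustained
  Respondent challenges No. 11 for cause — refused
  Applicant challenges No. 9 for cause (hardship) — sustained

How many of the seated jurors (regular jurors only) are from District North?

0

Removed: #2, #3, #5, #7, #8, #9, #17.
Seated jurors 1–6: #1, #4, #6, #10, #11, #12 (alternates #13, #14 not counted).
None of those are in District North → 0.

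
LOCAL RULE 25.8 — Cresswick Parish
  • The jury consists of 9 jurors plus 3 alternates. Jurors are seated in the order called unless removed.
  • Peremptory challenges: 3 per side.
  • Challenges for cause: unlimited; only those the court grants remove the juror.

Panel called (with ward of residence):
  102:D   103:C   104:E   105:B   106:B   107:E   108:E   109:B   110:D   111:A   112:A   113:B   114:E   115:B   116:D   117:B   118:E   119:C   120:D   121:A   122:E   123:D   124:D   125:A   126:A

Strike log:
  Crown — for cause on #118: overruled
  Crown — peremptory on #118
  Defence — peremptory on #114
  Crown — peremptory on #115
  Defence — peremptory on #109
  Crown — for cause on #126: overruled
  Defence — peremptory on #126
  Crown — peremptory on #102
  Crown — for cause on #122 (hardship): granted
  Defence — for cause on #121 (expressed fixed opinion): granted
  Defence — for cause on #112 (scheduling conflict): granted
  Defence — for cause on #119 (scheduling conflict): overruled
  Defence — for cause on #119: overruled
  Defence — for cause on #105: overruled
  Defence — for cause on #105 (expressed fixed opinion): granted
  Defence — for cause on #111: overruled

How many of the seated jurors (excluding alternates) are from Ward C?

Removed: #102, #105, #109, #112, #114, #115, #118, #121, #122, #126.
Seated jurors 1–9: #103, #104, #106, #107, #108, #110, #111, #113, #116 (alternates #117, #119, #120 not counted).
Of those, in Ward C: #103 → 1.

1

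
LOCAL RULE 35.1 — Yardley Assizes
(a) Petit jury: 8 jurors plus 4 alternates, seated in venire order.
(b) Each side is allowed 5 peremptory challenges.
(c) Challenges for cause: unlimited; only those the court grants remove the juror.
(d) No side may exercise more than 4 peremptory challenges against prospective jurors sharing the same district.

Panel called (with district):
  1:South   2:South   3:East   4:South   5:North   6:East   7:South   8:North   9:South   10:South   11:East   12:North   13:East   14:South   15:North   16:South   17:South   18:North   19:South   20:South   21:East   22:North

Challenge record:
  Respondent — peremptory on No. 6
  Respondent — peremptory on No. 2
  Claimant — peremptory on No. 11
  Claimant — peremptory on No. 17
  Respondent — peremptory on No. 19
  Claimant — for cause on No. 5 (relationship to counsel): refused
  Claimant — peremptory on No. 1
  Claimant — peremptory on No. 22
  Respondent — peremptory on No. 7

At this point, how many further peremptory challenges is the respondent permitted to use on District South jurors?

Respondent peremptories so far: #6, #2, #19, #7 — 4 of 5 used, 1 left overall.
Against District South: #2, #19, #7 — 3 used; per-district cap 4 leaves 1.
Binding limit: min(1, 1) = 1.

1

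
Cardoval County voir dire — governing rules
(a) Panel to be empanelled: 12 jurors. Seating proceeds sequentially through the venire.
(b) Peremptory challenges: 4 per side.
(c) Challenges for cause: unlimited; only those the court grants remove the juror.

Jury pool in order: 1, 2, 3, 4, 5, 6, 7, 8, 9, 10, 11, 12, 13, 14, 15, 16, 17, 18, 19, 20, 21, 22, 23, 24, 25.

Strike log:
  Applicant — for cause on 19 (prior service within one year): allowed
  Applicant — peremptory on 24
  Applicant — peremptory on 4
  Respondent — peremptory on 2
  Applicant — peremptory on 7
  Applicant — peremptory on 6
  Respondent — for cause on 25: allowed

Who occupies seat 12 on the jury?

16

Removed: #2, #4, #6, #7, #19, #24, #25.
Seating in order: seats 1–12 → #1, #3, #5, #8, #9, #10, #11, #12, #13, #14, #15, #16.
So seat 12 is #16.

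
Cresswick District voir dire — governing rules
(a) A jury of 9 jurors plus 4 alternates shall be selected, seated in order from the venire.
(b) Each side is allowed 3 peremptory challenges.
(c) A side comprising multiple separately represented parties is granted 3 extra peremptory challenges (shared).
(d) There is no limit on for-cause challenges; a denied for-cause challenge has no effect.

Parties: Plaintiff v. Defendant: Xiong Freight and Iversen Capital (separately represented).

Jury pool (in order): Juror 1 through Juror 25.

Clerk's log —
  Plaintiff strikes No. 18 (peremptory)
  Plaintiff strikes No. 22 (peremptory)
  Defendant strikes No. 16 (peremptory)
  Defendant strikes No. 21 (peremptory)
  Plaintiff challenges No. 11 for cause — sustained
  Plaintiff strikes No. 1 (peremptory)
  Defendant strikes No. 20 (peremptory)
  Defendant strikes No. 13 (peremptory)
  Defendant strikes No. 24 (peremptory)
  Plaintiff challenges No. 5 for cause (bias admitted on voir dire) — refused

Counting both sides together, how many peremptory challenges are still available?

1

Plaintiff allotment: 3. Defendant allotment: 3 base + 3 multi-party = 6.
Plaintiff peremptories used: #18, #22, #1 — 3 (for-cause on #11, #5 don't count).
Defendant peremptories used: #16, #21, #20, #13, #24 — 5.
Remaining: (3 − 3) + (6 − 5) = 1.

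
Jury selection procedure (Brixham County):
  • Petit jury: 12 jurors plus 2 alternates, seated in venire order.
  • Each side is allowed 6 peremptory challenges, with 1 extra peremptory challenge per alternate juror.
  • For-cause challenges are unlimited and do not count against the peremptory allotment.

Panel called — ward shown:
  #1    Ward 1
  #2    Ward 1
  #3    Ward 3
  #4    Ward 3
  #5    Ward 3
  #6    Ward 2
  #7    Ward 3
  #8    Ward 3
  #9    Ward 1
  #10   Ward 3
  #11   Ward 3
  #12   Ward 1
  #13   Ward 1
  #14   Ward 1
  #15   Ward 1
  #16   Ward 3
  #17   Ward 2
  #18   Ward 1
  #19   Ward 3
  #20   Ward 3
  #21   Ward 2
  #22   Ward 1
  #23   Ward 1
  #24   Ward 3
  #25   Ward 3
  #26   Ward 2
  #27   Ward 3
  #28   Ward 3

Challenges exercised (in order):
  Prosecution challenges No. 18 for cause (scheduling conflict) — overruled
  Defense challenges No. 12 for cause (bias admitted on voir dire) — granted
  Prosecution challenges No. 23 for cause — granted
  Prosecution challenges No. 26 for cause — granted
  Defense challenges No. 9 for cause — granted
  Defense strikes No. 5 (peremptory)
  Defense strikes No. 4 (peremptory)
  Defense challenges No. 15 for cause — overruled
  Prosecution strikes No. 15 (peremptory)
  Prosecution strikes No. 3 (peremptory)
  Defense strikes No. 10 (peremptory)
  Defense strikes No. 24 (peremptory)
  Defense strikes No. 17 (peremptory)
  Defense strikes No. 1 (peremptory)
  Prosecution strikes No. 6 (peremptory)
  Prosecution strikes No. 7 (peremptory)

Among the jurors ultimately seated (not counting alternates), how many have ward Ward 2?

1

Removed: #1, #3, #4, #5, #6, #7, #9, #10, #12, #15, #17, #23, #24, #26.
Seated jurors 1–12: #2, #8, #11, #13, #14, #16, #18, #19, #20, #21, #22, #25 (alternates #27, #28 not counted).
Of those, in Ward 2: #21 → 1.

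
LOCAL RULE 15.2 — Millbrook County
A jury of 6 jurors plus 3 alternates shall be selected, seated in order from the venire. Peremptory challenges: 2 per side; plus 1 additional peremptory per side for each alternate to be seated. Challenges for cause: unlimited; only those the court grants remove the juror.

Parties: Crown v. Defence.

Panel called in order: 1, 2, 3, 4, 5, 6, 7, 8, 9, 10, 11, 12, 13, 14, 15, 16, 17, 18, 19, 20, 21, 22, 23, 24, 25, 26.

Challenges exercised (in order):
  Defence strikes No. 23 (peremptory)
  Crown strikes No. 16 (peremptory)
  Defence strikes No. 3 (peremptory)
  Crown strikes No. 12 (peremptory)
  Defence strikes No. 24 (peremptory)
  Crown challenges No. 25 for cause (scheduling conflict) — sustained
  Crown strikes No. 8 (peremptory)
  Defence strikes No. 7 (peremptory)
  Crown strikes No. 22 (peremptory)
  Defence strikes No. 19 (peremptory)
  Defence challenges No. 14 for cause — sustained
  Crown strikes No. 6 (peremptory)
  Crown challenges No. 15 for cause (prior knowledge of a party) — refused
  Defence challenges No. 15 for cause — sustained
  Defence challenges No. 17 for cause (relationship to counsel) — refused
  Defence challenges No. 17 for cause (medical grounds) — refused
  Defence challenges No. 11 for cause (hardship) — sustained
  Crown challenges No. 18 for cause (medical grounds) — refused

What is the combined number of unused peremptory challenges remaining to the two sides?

0

Crown allotment: 2 base + 1 × 3 alternates = 5. Defence allotment: 2 base + 1 × 3 alternates = 5.
Crown peremptories used: #16, #12, #8, #22, #6 — 5 (for-cause on #25, #15, #18 don't count).
Defence peremptories used: #23, #3, #24, #7, #19 — 5 (for-cause on #14, #15, #17, #17, #11 don't count).
Remaining: (5 − 5) + (5 − 5) = 0.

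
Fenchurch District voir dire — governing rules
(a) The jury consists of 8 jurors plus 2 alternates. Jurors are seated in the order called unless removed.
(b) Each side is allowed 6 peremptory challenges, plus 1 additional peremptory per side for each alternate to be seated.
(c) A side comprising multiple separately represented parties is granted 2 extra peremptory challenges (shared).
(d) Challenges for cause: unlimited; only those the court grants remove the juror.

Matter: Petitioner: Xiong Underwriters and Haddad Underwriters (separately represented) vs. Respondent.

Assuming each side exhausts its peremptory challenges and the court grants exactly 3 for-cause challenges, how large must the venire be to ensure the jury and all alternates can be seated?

Seats to fill: 8 + 2 alternates = 10.
Peremptories — Petitioner: 6 + 1×2 + 2 = 10; Respondent: 6 + 1×2 = 8; total 18.
For-cause removals: 3.
Minimum venire: 10 + 18 + 3 = 31.

31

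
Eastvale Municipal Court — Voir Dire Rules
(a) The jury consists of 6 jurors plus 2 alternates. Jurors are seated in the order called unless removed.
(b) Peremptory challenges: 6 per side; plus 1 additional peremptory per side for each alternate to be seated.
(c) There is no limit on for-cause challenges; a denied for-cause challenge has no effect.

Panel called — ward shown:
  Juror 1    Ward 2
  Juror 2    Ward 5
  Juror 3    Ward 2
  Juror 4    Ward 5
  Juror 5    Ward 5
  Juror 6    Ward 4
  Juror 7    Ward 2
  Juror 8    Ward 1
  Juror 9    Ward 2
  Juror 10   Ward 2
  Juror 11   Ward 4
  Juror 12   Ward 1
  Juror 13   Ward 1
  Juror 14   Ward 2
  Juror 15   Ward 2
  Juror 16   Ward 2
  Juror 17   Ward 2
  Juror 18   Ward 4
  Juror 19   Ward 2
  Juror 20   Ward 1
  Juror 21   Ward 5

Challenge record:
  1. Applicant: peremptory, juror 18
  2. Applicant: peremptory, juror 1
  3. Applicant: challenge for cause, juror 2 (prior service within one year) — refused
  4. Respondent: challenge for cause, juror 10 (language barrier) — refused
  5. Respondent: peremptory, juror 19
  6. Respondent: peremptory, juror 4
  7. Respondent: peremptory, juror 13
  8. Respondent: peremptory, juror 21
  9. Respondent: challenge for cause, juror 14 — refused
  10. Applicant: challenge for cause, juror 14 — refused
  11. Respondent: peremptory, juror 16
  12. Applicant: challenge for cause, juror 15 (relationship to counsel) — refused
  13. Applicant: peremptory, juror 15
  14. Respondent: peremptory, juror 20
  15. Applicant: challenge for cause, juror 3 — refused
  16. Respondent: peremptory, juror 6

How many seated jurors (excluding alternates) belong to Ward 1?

1

Removed: #1, #4, #6, #13, #15, #16, #18, #19, #20, #21.
Seated jurors 1–6: #2, #3, #5, #7, #8, #9 (alternates #10, #11 not counted).
Of those, in Ward 1: #8 → 1.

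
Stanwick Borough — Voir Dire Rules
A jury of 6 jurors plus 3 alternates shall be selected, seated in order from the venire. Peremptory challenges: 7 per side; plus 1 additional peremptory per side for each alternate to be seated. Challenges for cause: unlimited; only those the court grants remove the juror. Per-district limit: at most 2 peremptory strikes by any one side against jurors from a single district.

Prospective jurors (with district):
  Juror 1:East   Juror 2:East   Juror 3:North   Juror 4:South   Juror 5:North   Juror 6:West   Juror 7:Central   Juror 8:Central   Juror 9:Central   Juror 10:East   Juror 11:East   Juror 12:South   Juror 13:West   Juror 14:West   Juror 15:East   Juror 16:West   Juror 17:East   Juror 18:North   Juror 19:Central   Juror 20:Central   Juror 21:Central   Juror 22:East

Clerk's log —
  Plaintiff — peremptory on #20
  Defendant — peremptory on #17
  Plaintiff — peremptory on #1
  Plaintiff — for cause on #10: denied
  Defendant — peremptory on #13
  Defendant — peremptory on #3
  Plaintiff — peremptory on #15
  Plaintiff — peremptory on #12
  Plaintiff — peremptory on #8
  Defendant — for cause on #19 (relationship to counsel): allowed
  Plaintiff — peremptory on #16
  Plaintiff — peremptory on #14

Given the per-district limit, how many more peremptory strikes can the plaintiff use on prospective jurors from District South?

1

Plaintiff peremptories so far: #20, #1, #15, #12, #8, #16, #14 — 7 of 10 used, 3 left overall.
Against District South: #12 — 1 used; per-district cap 2 leaves 1.
Binding limit: min(3, 1) = 1.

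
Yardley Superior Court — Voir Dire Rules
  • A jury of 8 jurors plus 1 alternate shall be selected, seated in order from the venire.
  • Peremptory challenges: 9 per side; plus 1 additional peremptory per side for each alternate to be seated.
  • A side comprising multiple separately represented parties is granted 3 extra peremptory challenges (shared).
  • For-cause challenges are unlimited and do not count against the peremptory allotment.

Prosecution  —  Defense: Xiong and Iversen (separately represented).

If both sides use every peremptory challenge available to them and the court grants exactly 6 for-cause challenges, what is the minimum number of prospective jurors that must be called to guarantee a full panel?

Seats to fill: 8 + 1 alternates = 9.
Peremptories — Prosecution: 9 + 1×1 = 10; Defense: 9 + 1×1 + 3 = 13; total 23.
For-cause removals: 6.
Minimum venire: 9 + 23 + 6 = 38.

38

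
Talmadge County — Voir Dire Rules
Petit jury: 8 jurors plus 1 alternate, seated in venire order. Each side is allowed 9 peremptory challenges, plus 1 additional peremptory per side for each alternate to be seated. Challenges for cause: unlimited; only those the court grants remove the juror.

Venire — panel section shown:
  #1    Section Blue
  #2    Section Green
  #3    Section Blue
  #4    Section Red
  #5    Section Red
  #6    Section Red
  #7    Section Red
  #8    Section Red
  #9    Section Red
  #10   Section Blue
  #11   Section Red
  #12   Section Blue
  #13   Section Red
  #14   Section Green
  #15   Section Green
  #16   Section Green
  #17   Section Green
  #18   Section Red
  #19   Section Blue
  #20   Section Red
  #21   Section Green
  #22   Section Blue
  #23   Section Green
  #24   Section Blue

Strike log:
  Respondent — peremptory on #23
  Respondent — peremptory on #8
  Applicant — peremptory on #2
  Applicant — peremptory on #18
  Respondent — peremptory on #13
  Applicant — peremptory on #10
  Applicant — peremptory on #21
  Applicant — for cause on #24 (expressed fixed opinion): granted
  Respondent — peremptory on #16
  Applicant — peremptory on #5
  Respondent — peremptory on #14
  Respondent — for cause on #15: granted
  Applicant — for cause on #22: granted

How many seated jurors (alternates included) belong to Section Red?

Removed: #2, #5, #8, #10, #13, #14, #15, #16, #18, #21, #22, #23, #24.
Seated (9 incl. alternates): #1, #3, #4, #6, #7, #9, #11, #12, #17.
Of those, in Section Red: #4, #6, #7, #9, #11 → 5.

5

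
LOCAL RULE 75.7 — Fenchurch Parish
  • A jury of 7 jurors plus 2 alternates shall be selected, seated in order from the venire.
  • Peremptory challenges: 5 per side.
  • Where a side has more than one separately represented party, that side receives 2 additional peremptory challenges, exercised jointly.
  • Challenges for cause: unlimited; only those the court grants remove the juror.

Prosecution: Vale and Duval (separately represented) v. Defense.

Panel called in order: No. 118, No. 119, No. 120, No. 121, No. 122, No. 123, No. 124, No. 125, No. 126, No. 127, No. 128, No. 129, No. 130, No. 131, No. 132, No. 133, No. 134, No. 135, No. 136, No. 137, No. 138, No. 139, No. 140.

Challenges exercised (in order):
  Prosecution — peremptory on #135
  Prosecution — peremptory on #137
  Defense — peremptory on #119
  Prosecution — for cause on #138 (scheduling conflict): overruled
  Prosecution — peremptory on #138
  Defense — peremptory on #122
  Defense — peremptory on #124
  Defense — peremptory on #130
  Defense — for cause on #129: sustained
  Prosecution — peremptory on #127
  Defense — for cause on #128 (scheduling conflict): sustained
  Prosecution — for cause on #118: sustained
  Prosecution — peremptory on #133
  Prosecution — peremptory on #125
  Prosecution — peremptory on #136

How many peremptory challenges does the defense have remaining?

Defense allotment: 5.
Defense peremptories used: #119, #122, #124, #130 — 4 (for-cause on #129, #128 don't count).
Remaining: 5 − 4 = 1.

1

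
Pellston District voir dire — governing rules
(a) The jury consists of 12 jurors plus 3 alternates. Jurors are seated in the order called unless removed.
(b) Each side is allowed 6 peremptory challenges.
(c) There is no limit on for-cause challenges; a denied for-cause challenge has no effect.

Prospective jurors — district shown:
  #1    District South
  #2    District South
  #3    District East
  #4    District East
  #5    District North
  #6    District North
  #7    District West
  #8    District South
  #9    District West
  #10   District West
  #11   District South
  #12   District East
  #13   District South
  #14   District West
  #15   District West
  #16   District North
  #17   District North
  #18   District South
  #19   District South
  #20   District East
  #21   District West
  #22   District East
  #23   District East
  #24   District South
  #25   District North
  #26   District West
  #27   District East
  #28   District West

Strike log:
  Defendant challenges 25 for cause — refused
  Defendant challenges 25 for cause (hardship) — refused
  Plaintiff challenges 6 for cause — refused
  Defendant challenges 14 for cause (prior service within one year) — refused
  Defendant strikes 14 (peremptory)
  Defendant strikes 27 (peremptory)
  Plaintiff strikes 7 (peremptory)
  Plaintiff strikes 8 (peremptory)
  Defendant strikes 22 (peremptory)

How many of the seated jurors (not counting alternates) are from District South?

4

Removed: #7, #8, #14, #22, #27.
Seated jurors 1–12: #1, #2, #3, #4, #5, #6, #9, #10, #11, #12, #13, #15 (alternates #16, #17, #18 not counted).
Of those, in District South: #1, #2, #11, #13 → 4.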